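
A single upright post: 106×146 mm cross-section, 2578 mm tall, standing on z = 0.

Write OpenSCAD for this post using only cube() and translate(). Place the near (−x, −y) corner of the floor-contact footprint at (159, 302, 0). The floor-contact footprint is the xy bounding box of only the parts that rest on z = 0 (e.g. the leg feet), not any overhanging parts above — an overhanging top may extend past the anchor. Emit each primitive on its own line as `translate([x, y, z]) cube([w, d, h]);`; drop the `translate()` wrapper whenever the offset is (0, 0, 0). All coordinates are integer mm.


translate([159, 302, 0]) cube([106, 146, 2578]);


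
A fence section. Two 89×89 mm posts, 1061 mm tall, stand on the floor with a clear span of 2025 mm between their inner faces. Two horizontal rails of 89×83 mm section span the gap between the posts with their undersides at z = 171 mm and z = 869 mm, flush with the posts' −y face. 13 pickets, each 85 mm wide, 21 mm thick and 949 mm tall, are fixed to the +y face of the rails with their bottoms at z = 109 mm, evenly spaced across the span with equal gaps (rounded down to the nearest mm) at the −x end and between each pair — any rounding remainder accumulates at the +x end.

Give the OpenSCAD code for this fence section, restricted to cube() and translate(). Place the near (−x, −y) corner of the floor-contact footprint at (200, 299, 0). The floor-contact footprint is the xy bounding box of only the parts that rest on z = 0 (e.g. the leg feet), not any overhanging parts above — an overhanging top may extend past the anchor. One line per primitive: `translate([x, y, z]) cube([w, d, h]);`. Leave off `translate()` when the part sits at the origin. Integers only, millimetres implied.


translate([200, 299, 0]) cube([89, 89, 1061]);
translate([2314, 299, 0]) cube([89, 89, 1061]);
translate([289, 299, 171]) cube([2025, 89, 83]);
translate([289, 299, 869]) cube([2025, 89, 83]);
translate([354, 388, 109]) cube([85, 21, 949]);
translate([504, 388, 109]) cube([85, 21, 949]);
translate([654, 388, 109]) cube([85, 21, 949]);
translate([804, 388, 109]) cube([85, 21, 949]);
translate([954, 388, 109]) cube([85, 21, 949]);
translate([1104, 388, 109]) cube([85, 21, 949]);
translate([1254, 388, 109]) cube([85, 21, 949]);
translate([1404, 388, 109]) cube([85, 21, 949]);
translate([1554, 388, 109]) cube([85, 21, 949]);
translate([1704, 388, 109]) cube([85, 21, 949]);
translate([1854, 388, 109]) cube([85, 21, 949]);
translate([2004, 388, 109]) cube([85, 21, 949]);
translate([2154, 388, 109]) cube([85, 21, 949]);


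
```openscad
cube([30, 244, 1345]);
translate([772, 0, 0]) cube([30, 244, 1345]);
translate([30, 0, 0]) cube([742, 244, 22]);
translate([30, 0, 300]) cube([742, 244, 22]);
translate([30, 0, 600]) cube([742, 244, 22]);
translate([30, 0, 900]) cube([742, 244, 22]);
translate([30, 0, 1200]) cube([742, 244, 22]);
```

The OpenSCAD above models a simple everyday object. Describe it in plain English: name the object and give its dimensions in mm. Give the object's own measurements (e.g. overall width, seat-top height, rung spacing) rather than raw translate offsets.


An open bookshelf. Two side panels, each 30 mm thick, 244 mm deep and 1345 mm tall, stand 802 mm apart (outside-to-outside). Between them sit 5 shelves, each 22 mm thick and 244 mm deep, spanning the full gap between the sides. The bottom shelf rests on the floor (its underside at z = 0) and the clear gap between one shelf's top and the next shelf's underside is 278 mm.


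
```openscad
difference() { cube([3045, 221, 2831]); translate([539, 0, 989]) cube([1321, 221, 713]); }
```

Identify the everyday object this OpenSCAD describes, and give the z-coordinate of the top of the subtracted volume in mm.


A wall with a window opening. The window head height is 1702 mm.

A wall with a rectangular opening subtracted — a window. Sill at z = 989, opening 713 mm tall, so the head is at 989 + 713 = 1702 mm.


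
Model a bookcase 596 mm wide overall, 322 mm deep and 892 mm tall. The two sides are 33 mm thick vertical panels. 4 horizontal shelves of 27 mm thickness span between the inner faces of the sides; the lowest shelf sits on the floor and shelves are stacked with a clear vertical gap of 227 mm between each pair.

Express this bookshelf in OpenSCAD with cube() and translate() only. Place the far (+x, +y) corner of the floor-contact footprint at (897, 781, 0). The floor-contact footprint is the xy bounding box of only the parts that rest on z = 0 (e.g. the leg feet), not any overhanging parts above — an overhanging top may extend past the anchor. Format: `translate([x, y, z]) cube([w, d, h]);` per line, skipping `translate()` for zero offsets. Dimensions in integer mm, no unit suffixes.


translate([301, 459, 0]) cube([33, 322, 892]);
translate([864, 459, 0]) cube([33, 322, 892]);
translate([334, 459, 0]) cube([530, 322, 27]);
translate([334, 459, 254]) cube([530, 322, 27]);
translate([334, 459, 508]) cube([530, 322, 27]);
translate([334, 459, 762]) cube([530, 322, 27]);


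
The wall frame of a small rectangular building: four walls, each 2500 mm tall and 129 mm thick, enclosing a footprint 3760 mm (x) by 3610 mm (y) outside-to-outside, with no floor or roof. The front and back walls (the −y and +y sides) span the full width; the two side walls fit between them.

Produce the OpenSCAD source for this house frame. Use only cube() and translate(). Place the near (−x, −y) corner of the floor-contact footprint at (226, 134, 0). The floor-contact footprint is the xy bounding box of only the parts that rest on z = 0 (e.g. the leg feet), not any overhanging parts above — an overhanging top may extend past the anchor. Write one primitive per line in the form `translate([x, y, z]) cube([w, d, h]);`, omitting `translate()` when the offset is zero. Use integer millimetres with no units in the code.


translate([226, 134, 0]) cube([3760, 129, 2500]);
translate([226, 3615, 0]) cube([3760, 129, 2500]);
translate([226, 263, 0]) cube([129, 3352, 2500]);
translate([3857, 263, 0]) cube([129, 3352, 2500]);


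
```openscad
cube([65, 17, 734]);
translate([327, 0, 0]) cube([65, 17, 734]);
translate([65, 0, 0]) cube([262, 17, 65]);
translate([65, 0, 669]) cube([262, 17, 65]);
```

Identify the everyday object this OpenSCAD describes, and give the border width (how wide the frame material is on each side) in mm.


A picture frame. The border width is 65 mm.

Four thin pieces enclosing a rectangular opening — a picture frame. The two full-height stiles are 734 mm tall; the top rail sits at z = 669 and is 65 mm tall, so the border above the opening is 734 − 669 = 65 mm, matching the stile x-width.


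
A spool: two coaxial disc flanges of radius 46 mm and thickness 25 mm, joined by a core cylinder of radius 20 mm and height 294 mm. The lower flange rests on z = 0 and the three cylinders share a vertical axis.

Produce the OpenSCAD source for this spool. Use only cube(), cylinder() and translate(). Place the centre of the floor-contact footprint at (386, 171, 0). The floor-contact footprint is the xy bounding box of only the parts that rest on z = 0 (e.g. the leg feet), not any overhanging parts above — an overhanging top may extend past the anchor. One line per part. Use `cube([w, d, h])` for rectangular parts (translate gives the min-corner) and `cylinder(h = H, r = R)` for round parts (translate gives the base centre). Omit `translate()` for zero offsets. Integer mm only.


translate([386, 171, 0]) cylinder(h = 25, r = 46);
translate([386, 171, 25]) cylinder(h = 294, r = 20);
translate([386, 171, 319]) cylinder(h = 25, r = 46);


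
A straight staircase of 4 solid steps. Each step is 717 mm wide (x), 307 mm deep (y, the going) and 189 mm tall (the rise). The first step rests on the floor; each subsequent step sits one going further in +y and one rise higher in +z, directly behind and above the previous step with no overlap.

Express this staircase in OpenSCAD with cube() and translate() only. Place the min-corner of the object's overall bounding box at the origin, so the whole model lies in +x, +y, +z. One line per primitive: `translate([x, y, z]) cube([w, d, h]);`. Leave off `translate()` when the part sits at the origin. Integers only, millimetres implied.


cube([717, 307, 189]);
translate([0, 307, 189]) cube([717, 307, 189]);
translate([0, 614, 378]) cube([717, 307, 189]);
translate([0, 921, 567]) cube([717, 307, 189]);


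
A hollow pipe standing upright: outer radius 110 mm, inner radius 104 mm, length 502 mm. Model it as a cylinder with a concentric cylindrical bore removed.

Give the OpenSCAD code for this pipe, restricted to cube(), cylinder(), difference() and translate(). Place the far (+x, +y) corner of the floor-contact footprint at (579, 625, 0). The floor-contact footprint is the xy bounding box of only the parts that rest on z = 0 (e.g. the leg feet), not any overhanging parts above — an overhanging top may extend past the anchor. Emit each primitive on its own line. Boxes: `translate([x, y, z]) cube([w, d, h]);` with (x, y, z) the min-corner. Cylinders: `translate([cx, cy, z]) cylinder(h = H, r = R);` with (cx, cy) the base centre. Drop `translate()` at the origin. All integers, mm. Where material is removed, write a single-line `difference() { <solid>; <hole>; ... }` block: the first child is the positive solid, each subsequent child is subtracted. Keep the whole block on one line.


difference() { translate([469, 515, 0]) cylinder(h = 502, r = 110); translate([469, 515, 0]) cylinder(h = 502, r = 104); }


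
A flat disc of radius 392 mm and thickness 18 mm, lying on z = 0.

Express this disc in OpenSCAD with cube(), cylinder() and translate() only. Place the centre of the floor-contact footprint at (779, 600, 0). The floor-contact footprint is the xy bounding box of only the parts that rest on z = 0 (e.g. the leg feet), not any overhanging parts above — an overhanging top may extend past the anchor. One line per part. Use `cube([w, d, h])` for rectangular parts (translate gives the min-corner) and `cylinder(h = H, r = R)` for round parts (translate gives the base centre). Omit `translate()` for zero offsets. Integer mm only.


translate([779, 600, 0]) cylinder(h = 18, r = 392);


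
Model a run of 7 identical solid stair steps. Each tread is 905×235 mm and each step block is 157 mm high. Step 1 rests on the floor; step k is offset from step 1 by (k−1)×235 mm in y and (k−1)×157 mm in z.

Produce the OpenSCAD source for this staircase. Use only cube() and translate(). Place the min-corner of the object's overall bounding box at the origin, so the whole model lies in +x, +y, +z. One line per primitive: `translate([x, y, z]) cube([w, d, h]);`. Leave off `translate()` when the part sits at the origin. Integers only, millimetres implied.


cube([905, 235, 157]);
translate([0, 235, 157]) cube([905, 235, 157]);
translate([0, 470, 314]) cube([905, 235, 157]);
translate([0, 705, 471]) cube([905, 235, 157]);
translate([0, 940, 628]) cube([905, 235, 157]);
translate([0, 1175, 785]) cube([905, 235, 157]);
translate([0, 1410, 942]) cube([905, 235, 157]);


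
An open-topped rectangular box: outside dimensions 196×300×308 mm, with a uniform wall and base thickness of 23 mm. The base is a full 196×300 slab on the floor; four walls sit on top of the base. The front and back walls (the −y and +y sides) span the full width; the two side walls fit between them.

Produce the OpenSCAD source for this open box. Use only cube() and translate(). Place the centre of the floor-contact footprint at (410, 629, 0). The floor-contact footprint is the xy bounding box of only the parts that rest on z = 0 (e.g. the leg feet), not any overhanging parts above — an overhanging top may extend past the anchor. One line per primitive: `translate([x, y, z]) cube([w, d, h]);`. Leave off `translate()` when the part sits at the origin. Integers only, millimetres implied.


translate([312, 479, 0]) cube([196, 300, 23]);
translate([312, 479, 23]) cube([196, 23, 285]);
translate([312, 756, 23]) cube([196, 23, 285]);
translate([312, 502, 23]) cube([23, 254, 285]);
translate([485, 502, 23]) cube([23, 254, 285]);


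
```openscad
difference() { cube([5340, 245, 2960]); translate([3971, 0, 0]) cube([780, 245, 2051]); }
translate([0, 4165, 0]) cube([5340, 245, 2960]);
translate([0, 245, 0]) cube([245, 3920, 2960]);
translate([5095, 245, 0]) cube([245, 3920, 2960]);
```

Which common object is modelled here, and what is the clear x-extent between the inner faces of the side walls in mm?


A single room. The interior width is 4850 mm.

Four walls enclosing a rectangle with a door in the front wall — a room. Outside width 5340 minus two 245 mm walls gives 4850 mm.


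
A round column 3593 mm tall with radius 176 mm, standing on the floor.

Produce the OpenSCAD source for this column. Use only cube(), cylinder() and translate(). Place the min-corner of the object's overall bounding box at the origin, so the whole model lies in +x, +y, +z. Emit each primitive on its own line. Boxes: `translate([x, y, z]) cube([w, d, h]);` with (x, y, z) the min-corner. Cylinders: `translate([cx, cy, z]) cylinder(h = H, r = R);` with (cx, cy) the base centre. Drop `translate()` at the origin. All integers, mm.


translate([176, 176, 0]) cylinder(h = 3593, r = 176);


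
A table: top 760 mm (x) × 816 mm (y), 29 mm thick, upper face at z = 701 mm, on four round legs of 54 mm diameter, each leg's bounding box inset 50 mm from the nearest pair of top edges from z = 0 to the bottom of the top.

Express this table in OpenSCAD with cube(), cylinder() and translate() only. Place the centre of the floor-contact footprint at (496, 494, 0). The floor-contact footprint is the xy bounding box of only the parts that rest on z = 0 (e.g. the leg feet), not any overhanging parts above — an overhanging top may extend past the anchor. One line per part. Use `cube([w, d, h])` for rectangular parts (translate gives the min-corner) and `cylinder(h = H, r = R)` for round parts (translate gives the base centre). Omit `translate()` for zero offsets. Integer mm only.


translate([116, 86, 672]) cube([760, 816, 29]);
translate([193, 163, 0]) cylinder(h = 672, r = 27);
translate([799, 163, 0]) cylinder(h = 672, r = 27);
translate([193, 825, 0]) cylinder(h = 672, r = 27);
translate([799, 825, 0]) cylinder(h = 672, r = 27);


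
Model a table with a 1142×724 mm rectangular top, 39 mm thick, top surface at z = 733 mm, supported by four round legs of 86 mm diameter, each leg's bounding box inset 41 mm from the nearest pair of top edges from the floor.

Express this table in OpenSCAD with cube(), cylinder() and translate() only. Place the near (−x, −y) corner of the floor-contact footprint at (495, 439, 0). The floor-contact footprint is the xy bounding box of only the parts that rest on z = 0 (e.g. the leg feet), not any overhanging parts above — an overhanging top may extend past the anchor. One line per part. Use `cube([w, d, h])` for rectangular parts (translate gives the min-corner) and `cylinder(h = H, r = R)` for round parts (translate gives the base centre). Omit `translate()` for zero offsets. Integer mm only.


translate([454, 398, 694]) cube([1142, 724, 39]);
translate([538, 482, 0]) cylinder(h = 694, r = 43);
translate([1512, 482, 0]) cylinder(h = 694, r = 43);
translate([538, 1038, 0]) cylinder(h = 694, r = 43);
translate([1512, 1038, 0]) cylinder(h = 694, r = 43);


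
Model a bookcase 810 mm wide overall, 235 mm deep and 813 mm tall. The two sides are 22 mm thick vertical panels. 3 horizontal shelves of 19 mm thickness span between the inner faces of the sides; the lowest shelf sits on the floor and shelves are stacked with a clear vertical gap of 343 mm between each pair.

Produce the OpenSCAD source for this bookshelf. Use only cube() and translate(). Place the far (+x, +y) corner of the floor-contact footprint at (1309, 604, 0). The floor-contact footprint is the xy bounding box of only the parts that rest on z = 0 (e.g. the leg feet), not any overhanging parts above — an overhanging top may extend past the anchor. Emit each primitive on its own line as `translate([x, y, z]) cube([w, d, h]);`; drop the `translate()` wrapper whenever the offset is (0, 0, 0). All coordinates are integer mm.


translate([499, 369, 0]) cube([22, 235, 813]);
translate([1287, 369, 0]) cube([22, 235, 813]);
translate([521, 369, 0]) cube([766, 235, 19]);
translate([521, 369, 362]) cube([766, 235, 19]);
translate([521, 369, 724]) cube([766, 235, 19]);


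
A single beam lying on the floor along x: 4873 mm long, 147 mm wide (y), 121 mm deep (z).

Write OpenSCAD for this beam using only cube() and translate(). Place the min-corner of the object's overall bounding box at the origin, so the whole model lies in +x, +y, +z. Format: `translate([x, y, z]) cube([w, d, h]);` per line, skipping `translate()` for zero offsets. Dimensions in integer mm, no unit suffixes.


cube([4873, 147, 121]);


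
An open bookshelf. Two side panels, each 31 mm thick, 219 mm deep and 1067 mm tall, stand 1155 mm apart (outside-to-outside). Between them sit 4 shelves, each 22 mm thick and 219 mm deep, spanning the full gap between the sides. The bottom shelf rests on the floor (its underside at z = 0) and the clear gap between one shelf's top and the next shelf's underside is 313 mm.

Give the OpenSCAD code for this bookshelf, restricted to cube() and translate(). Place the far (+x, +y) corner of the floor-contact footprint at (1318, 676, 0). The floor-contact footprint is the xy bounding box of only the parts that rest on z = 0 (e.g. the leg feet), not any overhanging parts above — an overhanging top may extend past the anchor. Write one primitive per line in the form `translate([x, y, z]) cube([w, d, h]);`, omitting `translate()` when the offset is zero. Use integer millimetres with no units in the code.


translate([163, 457, 0]) cube([31, 219, 1067]);
translate([1287, 457, 0]) cube([31, 219, 1067]);
translate([194, 457, 0]) cube([1093, 219, 22]);
translate([194, 457, 335]) cube([1093, 219, 22]);
translate([194, 457, 670]) cube([1093, 219, 22]);
translate([194, 457, 1005]) cube([1093, 219, 22]);


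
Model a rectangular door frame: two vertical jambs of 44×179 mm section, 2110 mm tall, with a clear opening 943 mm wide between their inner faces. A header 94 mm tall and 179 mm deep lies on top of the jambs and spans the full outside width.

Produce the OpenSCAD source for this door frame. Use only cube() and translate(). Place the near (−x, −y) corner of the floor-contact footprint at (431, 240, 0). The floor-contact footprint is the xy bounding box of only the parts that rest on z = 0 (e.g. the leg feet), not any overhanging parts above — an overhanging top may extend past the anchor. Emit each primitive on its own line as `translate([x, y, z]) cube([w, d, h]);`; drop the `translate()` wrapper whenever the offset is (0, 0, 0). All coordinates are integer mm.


translate([431, 240, 0]) cube([44, 179, 2110]);
translate([1418, 240, 0]) cube([44, 179, 2110]);
translate([431, 240, 2110]) cube([1031, 179, 94]);


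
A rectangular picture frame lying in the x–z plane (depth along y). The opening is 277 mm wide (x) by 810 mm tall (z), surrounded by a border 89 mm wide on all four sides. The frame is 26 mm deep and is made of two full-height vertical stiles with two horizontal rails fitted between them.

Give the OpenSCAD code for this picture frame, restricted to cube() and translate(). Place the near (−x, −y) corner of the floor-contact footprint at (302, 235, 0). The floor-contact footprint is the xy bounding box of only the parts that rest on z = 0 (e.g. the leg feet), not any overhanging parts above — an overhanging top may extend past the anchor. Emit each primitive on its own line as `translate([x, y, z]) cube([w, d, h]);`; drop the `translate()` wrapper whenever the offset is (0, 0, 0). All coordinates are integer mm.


translate([302, 235, 0]) cube([89, 26, 988]);
translate([668, 235, 0]) cube([89, 26, 988]);
translate([391, 235, 0]) cube([277, 26, 89]);
translate([391, 235, 899]) cube([277, 26, 89]);


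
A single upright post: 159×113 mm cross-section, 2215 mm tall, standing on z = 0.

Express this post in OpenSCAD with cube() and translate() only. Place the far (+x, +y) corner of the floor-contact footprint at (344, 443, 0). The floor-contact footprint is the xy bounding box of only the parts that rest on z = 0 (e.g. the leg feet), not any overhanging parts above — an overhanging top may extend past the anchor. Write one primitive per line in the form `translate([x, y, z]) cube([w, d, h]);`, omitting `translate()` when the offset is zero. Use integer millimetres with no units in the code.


translate([185, 330, 0]) cube([159, 113, 2215]);


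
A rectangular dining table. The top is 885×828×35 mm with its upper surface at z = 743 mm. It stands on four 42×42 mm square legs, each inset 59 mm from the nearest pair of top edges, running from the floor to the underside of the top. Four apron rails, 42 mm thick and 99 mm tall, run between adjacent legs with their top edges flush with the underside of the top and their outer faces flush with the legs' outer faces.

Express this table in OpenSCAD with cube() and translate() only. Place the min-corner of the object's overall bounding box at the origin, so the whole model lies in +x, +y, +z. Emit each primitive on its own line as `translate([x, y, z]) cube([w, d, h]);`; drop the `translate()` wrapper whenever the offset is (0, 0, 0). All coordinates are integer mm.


translate([0, 0, 708]) cube([885, 828, 35]);
translate([59, 59, 0]) cube([42, 42, 708]);
translate([784, 59, 0]) cube([42, 42, 708]);
translate([59, 727, 0]) cube([42, 42, 708]);
translate([784, 727, 0]) cube([42, 42, 708]);
translate([101, 59, 609]) cube([683, 42, 99]);
translate([101, 727, 609]) cube([683, 42, 99]);
translate([59, 101, 609]) cube([42, 626, 99]);
translate([784, 101, 609]) cube([42, 626, 99]);


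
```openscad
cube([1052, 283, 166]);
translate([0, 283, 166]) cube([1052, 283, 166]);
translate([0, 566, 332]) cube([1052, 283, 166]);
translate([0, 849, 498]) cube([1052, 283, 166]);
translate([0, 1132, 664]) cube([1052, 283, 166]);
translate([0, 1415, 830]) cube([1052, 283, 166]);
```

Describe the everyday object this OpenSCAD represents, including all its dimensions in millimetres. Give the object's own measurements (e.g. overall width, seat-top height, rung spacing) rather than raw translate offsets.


A straight staircase of 6 solid steps. Each step is 1052 mm wide (x), 283 mm deep (y, the going) and 166 mm tall (the rise). The first step rests on the floor; each subsequent step sits one going further in +y and one rise higher in +z, directly behind and above the previous step with no overlap.


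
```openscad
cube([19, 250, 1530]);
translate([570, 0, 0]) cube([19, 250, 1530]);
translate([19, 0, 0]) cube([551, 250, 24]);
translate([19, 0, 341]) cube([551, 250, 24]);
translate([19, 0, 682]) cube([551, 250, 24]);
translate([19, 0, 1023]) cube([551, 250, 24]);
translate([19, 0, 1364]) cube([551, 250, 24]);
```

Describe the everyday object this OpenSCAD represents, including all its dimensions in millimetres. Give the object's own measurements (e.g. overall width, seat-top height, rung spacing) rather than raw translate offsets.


An open bookshelf. Two side panels, each 19 mm thick, 250 mm deep and 1530 mm tall, stand 589 mm apart (outside-to-outside). Between them sit 5 shelves, each 24 mm thick and 250 mm deep, spanning the full gap between the sides. The bottom shelf rests on the floor (its underside at z = 0) and the clear gap between one shelf's top and the next shelf's underside is 317 mm.


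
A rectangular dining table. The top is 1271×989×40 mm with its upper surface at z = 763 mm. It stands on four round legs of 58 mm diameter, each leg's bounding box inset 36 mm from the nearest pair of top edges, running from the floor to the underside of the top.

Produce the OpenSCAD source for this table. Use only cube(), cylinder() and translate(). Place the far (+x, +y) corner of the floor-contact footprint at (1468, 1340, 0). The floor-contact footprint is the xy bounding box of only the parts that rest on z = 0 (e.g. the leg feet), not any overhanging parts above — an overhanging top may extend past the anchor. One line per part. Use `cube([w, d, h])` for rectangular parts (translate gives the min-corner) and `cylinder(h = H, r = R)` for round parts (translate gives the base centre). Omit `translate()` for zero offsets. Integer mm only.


translate([233, 387, 723]) cube([1271, 989, 40]);
translate([298, 452, 0]) cylinder(h = 723, r = 29);
translate([1439, 452, 0]) cylinder(h = 723, r = 29);
translate([298, 1311, 0]) cylinder(h = 723, r = 29);
translate([1439, 1311, 0]) cylinder(h = 723, r = 29);


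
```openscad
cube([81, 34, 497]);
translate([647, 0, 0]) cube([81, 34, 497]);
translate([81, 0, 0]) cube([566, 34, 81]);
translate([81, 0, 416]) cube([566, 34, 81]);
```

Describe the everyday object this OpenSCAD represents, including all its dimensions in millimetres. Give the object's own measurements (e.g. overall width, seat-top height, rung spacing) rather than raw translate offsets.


A rectangular picture frame lying in the x–z plane (depth along y). The opening is 566 mm wide (x) by 335 mm tall (z), surrounded by a border 81 mm wide on all four sides. The frame is 34 mm deep and is made of two full-height vertical stiles with two horizontal rails fitted between them.


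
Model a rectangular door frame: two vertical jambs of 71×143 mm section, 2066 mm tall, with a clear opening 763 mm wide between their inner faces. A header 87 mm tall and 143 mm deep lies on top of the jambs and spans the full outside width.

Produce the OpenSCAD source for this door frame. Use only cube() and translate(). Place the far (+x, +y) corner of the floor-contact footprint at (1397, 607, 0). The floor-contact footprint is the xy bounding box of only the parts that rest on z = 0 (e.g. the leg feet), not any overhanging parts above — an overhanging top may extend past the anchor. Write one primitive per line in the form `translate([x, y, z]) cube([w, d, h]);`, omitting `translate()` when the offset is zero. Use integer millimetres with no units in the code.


translate([492, 464, 0]) cube([71, 143, 2066]);
translate([1326, 464, 0]) cube([71, 143, 2066]);
translate([492, 464, 2066]) cube([905, 143, 87]);


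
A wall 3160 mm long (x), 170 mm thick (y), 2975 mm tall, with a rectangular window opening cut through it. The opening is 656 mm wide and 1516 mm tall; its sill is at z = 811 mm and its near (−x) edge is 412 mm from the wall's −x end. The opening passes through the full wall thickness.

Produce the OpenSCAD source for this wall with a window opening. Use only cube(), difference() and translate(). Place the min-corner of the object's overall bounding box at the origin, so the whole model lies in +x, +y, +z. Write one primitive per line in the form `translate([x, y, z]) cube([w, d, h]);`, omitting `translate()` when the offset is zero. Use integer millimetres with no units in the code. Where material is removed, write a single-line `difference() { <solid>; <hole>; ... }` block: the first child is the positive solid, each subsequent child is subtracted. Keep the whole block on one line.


difference() { cube([3160, 170, 2975]); translate([412, 0, 811]) cube([656, 170, 1516]); }


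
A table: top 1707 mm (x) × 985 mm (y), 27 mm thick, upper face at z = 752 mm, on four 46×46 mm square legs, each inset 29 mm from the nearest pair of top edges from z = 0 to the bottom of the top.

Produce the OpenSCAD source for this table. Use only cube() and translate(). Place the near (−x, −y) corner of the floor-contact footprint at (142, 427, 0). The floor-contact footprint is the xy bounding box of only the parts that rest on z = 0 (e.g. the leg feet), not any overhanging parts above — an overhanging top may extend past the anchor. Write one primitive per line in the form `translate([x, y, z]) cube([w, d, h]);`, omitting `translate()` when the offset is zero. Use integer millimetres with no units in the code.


translate([113, 398, 725]) cube([1707, 985, 27]);
translate([142, 427, 0]) cube([46, 46, 725]);
translate([1745, 427, 0]) cube([46, 46, 725]);
translate([142, 1308, 0]) cube([46, 46, 725]);
translate([1745, 1308, 0]) cube([46, 46, 725]);


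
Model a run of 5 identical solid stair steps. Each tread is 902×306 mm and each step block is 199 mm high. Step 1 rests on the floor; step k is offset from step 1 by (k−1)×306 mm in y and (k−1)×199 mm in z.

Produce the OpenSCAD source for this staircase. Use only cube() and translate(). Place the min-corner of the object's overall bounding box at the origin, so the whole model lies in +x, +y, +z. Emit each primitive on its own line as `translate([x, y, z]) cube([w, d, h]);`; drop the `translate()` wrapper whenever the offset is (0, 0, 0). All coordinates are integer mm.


cube([902, 306, 199]);
translate([0, 306, 199]) cube([902, 306, 199]);
translate([0, 612, 398]) cube([902, 306, 199]);
translate([0, 918, 597]) cube([902, 306, 199]);
translate([0, 1224, 796]) cube([902, 306, 199]);


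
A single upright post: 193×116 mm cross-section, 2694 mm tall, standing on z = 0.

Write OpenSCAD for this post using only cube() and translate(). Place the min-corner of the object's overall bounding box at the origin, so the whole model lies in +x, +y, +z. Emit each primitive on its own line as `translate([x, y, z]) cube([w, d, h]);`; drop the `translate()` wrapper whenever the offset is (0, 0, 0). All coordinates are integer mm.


cube([193, 116, 2694]);


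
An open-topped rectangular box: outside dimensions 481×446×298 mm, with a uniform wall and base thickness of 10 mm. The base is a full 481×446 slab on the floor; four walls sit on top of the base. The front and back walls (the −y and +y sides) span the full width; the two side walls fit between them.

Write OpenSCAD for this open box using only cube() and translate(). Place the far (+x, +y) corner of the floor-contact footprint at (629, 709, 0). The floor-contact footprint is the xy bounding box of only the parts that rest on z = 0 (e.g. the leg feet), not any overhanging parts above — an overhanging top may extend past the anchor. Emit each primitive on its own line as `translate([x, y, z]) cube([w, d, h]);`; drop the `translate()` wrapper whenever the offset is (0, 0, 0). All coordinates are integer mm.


translate([148, 263, 0]) cube([481, 446, 10]);
translate([148, 263, 10]) cube([481, 10, 288]);
translate([148, 699, 10]) cube([481, 10, 288]);
translate([148, 273, 10]) cube([10, 426, 288]);
translate([619, 273, 10]) cube([10, 426, 288]);


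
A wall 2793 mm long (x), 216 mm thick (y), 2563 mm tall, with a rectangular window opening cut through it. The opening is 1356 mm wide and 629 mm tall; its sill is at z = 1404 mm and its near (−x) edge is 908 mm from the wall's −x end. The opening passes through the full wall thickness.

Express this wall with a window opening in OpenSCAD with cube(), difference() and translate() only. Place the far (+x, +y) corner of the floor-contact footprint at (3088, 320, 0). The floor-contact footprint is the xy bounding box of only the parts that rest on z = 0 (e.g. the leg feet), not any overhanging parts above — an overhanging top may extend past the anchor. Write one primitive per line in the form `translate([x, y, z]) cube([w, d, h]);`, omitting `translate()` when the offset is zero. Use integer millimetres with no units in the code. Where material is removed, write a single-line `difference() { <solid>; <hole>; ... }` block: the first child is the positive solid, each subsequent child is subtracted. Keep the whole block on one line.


difference() { translate([295, 104, 0]) cube([2793, 216, 2563]); translate([1203, 104, 1404]) cube([1356, 216, 629]); }


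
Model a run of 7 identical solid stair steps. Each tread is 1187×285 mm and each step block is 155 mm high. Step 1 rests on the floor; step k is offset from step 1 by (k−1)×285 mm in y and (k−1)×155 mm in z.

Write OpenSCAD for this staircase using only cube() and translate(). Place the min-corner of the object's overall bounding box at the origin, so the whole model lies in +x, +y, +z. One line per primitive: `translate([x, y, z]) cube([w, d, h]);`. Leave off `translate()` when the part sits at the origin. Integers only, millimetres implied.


cube([1187, 285, 155]);
translate([0, 285, 155]) cube([1187, 285, 155]);
translate([0, 570, 310]) cube([1187, 285, 155]);
translate([0, 855, 465]) cube([1187, 285, 155]);
translate([0, 1140, 620]) cube([1187, 285, 155]);
translate([0, 1425, 775]) cube([1187, 285, 155]);
translate([0, 1710, 930]) cube([1187, 285, 155]);


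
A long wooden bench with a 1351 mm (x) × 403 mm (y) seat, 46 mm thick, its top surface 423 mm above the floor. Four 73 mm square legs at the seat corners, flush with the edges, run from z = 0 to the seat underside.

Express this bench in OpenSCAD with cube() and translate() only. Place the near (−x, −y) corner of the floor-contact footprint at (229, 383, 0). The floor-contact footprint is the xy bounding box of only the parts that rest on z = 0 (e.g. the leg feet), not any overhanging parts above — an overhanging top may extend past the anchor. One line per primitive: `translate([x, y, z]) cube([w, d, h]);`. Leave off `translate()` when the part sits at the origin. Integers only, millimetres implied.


translate([229, 383, 377]) cube([1351, 403, 46]);
translate([229, 383, 0]) cube([73, 73, 377]);
translate([229, 713, 0]) cube([73, 73, 377]);
translate([1507, 383, 0]) cube([73, 73, 377]);
translate([1507, 713, 0]) cube([73, 73, 377]);


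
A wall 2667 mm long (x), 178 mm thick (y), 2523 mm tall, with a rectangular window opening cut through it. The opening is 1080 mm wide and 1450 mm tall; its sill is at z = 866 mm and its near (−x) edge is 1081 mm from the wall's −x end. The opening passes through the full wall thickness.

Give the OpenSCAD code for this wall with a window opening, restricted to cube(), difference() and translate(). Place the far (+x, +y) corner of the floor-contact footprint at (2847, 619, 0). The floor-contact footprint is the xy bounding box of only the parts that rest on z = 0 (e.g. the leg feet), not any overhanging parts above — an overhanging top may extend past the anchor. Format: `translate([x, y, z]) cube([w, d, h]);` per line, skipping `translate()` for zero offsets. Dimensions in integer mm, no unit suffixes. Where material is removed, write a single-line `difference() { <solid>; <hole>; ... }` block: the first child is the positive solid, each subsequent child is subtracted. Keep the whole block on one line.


difference() { translate([180, 441, 0]) cube([2667, 178, 2523]); translate([1261, 441, 866]) cube([1080, 178, 1450]); }


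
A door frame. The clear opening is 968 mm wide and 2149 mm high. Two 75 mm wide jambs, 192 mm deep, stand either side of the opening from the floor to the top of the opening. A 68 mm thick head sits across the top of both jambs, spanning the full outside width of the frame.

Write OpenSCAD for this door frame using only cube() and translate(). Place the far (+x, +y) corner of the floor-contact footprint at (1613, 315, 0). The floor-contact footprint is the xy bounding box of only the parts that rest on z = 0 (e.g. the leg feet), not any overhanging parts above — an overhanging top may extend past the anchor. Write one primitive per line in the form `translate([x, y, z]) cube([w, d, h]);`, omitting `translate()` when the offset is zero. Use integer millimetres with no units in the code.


translate([495, 123, 0]) cube([75, 192, 2149]);
translate([1538, 123, 0]) cube([75, 192, 2149]);
translate([495, 123, 2149]) cube([1118, 192, 68]);


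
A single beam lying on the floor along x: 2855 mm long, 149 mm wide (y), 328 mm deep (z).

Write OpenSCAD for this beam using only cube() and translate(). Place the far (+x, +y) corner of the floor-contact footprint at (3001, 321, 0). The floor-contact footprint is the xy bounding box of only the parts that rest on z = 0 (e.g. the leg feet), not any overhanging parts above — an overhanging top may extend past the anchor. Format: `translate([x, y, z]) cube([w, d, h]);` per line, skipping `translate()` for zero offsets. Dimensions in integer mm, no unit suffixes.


translate([146, 172, 0]) cube([2855, 149, 328]);


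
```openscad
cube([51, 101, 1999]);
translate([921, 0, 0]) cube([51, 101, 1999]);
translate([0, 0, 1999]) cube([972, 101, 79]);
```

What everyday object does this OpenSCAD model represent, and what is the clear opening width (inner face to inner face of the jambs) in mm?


A door frame. The clear opening width is 870 mm.

Two 1999 mm tall posts with a header on top — a door frame. The left jamb is 51 mm wide at x = 0; the right jamb starts at x = 921. The clear opening is 921 − 51 = 870 mm.


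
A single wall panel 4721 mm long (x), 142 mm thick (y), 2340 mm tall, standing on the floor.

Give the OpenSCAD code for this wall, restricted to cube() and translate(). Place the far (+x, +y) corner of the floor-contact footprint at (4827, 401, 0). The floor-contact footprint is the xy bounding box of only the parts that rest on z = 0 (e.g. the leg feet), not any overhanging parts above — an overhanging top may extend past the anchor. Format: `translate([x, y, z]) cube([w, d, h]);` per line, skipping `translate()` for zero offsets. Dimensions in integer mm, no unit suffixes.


translate([106, 259, 0]) cube([4721, 142, 2340]);


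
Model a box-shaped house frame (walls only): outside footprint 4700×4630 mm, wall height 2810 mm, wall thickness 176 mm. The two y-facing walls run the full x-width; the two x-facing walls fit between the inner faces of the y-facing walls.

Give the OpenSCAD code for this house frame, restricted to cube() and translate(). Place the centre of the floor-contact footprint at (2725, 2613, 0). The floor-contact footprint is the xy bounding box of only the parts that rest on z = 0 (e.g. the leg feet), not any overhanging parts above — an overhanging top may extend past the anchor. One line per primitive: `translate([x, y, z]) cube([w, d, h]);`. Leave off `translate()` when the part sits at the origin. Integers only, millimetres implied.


translate([375, 298, 0]) cube([4700, 176, 2810]);
translate([375, 4752, 0]) cube([4700, 176, 2810]);
translate([375, 474, 0]) cube([176, 4278, 2810]);
translate([4899, 474, 0]) cube([176, 4278, 2810]);


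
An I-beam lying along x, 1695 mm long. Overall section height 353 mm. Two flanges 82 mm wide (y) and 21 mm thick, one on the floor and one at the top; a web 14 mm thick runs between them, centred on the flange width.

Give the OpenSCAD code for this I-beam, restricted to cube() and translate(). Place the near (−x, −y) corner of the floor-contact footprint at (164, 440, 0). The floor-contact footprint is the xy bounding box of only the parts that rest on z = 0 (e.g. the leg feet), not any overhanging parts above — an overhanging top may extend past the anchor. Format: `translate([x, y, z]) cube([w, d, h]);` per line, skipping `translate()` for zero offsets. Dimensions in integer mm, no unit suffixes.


translate([164, 440, 0]) cube([1695, 82, 21]);
translate([164, 474, 21]) cube([1695, 14, 311]);
translate([164, 440, 332]) cube([1695, 82, 21]);


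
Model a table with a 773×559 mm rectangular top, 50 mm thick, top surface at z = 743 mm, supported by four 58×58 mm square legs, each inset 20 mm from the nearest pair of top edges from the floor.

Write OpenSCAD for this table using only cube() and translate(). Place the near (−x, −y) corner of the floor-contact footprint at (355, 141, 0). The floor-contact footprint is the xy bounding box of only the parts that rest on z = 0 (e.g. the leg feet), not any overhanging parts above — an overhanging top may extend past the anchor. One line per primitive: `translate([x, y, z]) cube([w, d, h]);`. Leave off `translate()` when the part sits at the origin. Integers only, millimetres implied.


// leg_h = 743 - 50 = 693
translate([335, 121, 693]) cube([773, 559, 50]);
translate([355, 141, 0]) cube([58, 58, 693]);
translate([1030, 141, 0]) cube([58, 58, 693]);
translate([355, 602, 0]) cube([58, 58, 693]);
translate([1030, 602, 0]) cube([58, 58, 693]);
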